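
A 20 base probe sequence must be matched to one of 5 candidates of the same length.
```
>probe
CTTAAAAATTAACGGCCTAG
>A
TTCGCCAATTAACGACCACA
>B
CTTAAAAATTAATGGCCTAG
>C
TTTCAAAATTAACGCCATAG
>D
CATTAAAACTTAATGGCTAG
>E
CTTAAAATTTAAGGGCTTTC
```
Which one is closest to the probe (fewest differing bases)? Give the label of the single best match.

B

A differs at 9 bases; B differs at 1 base; C differs at 4 bases; D differs at 7 bases; E differs at 5 bases. The closest is B.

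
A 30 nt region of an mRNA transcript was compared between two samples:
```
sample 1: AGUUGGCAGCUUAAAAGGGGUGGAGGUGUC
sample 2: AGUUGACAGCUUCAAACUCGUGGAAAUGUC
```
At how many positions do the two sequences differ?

The sequences differ at positions 6, 13, 17, 18, 19, 25, 26 (1-based) — 7 in total.

7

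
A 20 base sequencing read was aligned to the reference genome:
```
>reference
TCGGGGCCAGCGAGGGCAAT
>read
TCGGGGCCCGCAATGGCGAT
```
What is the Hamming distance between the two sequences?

Mismatches (1-based): base 9: A→C; base 12: G→A; base 14: G→T; base 18: A→G.

4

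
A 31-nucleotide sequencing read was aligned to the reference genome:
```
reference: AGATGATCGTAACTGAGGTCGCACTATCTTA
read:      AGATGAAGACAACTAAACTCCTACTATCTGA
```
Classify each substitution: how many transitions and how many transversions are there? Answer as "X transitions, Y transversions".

Transitions (purine↔purine or pyrimidine↔pyrimidine): 9 G→A, 10 T→C, 15 G→A, 17 G→A, 22 C→T.
Transversions (purine↔pyrimidine): 7 T→A, 8 C→G, 18 G→C, 21 G→C, 30 T→G.

5 transitions, 5 transversions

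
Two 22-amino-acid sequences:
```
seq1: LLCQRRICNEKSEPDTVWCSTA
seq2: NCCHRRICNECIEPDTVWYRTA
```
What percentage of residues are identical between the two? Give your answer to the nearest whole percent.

68%

7 positions differ (1, 2, 4, 11, 12, 19, 20), so 15 of 22 match: 15/22 = 68.18%.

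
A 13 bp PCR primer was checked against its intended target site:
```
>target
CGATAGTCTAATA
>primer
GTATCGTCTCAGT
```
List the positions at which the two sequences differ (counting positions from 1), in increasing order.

Scanning 1-based: 1: C/G; 2: G/T; 5: A/C; 10: A/C; 12: T/G; 13: A/T.

1, 2, 5, 10, 12, 13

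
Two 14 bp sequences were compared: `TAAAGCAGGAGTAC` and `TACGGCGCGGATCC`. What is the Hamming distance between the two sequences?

7

Comparing position by position, 7 bases differ: 3 (A/C), 4 (A/G), 7 (A/G), 8 (G/C), 10 (A/G), 11 (G/A), 13 (A/C).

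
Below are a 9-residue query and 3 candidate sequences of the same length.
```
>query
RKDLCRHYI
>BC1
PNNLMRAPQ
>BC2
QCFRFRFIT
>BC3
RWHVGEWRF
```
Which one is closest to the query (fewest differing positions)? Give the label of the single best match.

Hamming distances to query — BC1: 7; BC2: 8; BC3: 8.
Smallest is BC1 with 7 mismatches.

BC1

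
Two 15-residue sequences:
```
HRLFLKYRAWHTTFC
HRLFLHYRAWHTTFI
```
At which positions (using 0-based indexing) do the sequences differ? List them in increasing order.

5, 14

Differences at position 5 (K→H), position 14 (C→I).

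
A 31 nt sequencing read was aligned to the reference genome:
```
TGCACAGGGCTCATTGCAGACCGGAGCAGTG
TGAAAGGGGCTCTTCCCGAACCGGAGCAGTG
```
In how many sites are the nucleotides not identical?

8

The sequences differ at sites 3, 5, 6, 13, 15, 16, 18, 19 (1-based) — 8 in total.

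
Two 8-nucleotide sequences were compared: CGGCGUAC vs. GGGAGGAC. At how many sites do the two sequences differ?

Mismatches (1-based): site 1: C→G; site 4: C→A; site 6: U→G.

3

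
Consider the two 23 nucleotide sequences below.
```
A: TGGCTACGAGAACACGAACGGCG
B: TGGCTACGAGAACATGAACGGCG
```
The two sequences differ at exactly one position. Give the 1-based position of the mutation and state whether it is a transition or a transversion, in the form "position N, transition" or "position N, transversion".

The sequences differ only at position 15: C→T (pyrimidine→pyrimidine), a transition.

position 15, transition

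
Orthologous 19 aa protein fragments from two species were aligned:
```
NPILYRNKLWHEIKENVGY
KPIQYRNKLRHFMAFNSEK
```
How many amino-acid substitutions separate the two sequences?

10

Comparing position by position, 10 residues differ: 1 (N/K), 4 (L/Q), 10 (W/R), 12 (E/F), 13 (I/M), 14 (K/A), 15 (E/F), 17 (V/S), 18 (G/E), 19 (Y/K).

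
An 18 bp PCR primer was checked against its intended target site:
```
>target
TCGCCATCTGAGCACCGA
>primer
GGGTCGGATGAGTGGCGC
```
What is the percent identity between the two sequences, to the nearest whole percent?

44%

10 positions differ (1, 2, 4, 6, 7, 8, 13, 14, 15, 18), so 8 of 18 match: 8/18 = 44.44%.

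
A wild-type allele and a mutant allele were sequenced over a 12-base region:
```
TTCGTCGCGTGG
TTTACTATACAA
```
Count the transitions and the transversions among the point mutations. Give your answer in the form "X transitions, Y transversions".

10 transitions, 0 transversions

Mismatches (1-based):
site 3: C→T (pyrimidine→pyrimidine, transition)
site 4: G→A (purine→purine, transition)
site 5: T→C (pyrimidine→pyrimidine, transition)
site 6: C→T (pyrimidine→pyrimidine, transition)
site 7: G→A (purine→purine, transition)
site 8: C→T (pyrimidine→pyrimidine, transition)
site 9: G→A (purine→purine, transition)
site 10: T→C (pyrimidine→pyrimidine, transition)
site 11: G→A (purine→purine, transition)
site 12: G→A (purine→purine, transition)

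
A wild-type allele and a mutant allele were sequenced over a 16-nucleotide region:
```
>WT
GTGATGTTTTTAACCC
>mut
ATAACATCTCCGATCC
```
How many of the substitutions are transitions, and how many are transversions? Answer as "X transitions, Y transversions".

9 transitions, 0 transversions

Mismatches (1-based):
site 1: G→A (purine→purine, transition)
site 3: G→A (purine→purine, transition)
site 5: T→C (pyrimidine→pyrimidine, transition)
site 6: G→A (purine→purine, transition)
site 8: T→C (pyrimidine→pyrimidine, transition)
site 10: T→C (pyrimidine→pyrimidine, transition)
site 11: T→C (pyrimidine→pyrimidine, transition)
site 12: A→G (purine→purine, transition)
site 14: C→T (pyrimidine→pyrimidine, transition)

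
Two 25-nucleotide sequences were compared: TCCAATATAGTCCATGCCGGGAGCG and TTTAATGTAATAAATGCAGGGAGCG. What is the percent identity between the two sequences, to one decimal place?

7 positions differ (2, 3, 7, 10, 12, 13, 18), so 18 of 25 match: 18/25 = 72%.

72.0%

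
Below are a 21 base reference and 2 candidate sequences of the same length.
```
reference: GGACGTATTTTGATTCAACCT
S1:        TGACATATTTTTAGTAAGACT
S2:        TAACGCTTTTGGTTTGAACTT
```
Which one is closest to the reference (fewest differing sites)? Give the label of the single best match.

S1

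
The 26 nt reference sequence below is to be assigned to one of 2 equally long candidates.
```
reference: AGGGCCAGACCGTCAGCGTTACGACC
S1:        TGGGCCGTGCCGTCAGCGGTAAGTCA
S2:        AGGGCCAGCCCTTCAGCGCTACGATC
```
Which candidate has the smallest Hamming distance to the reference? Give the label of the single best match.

S1 differs at 8 sites; S2 differs at 4 sites. The closest is S2.

S2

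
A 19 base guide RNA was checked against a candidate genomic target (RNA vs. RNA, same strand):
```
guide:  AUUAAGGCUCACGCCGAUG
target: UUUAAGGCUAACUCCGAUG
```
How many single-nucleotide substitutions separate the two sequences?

3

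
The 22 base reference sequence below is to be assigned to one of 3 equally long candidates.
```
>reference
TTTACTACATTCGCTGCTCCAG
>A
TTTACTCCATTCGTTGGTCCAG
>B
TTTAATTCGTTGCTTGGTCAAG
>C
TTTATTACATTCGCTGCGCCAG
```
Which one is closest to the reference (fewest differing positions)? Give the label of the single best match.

C

Hamming distances to reference — A: 3; B: 8; C: 2.
Smallest is C with 2 mismatches.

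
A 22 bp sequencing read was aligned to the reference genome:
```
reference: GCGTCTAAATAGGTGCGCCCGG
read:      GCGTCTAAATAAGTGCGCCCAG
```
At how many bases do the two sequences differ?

The sequences differ at bases 12, 21 (1-based) — 2 in total.

2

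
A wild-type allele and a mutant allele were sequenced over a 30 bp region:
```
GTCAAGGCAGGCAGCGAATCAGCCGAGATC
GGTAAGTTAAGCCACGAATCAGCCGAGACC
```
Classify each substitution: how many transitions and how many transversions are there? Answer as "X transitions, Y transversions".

5 transitions, 3 transversions

Mismatches (1-based):
base 2: T→G (pyrimidine→purine, transversion)
base 3: C→T (pyrimidine→pyrimidine, transition)
base 7: G→T (purine→pyrimidine, transversion)
base 8: C→T (pyrimidine→pyrimidine, transition)
base 10: G→A (purine→purine, transition)
base 13: A→C (purine→pyrimidine, transversion)
base 14: G→A (purine→purine, transition)
base 29: T→C (pyrimidine→pyrimidine, transition)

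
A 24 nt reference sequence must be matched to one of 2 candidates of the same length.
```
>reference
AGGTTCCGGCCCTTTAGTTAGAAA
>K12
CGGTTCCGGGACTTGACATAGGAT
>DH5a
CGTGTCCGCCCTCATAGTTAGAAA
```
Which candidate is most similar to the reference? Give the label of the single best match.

DH5a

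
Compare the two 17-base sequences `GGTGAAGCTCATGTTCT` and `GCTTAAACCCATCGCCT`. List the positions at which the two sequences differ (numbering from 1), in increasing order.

2, 4, 7, 9, 13, 14, 15

Scanning 1-based: 2: G/C; 4: G/T; 7: G/A; 9: T/C; 13: G/C; 14: T/G; 15: T/C.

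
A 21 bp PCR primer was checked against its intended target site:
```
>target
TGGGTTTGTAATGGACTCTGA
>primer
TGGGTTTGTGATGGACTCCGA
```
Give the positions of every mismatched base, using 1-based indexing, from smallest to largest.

10, 19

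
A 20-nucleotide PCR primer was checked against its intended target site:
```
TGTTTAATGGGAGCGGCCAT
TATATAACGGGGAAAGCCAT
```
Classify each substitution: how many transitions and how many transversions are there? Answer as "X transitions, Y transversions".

5 transitions, 2 transversions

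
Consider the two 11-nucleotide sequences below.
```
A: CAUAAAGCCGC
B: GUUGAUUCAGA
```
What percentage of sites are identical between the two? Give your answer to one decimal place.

7 positions differ (1, 2, 4, 6, 7, 9, 11), so 4 of 11 match: 4/11 = 36.36%.

36.4%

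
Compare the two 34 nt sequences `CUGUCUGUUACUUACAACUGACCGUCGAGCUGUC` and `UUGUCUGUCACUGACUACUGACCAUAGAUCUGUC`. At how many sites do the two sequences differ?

7

Mismatches (1-based): site 1: C→U; site 9: U→C; site 13: U→G; site 16: A→U; site 24: G→A; site 26: C→A; site 29: G→U.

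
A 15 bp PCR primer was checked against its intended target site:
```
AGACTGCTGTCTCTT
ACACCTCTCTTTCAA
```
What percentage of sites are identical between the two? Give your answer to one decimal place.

53.3%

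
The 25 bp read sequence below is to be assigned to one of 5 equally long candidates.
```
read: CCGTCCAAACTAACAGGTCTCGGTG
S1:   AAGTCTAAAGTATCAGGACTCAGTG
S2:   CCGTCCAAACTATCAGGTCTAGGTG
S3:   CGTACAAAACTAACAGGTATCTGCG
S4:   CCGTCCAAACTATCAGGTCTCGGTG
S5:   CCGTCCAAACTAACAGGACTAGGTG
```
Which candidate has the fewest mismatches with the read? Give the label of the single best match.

Hamming distances to read — S1: 7; S2: 2; S3: 7; S4: 1; S5: 2.
Smallest is S4 with 1 mismatch.

S4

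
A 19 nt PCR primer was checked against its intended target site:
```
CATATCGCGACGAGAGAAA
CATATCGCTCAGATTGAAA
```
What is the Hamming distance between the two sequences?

5

The sequences differ at bases 9, 10, 11, 14, 15 (1-based) — 5 in total.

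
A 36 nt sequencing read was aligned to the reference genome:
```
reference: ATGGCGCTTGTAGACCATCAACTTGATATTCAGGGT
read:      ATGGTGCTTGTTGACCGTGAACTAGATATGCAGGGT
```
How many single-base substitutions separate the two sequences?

6

Mismatches (1-based): site 5: C→T; site 12: A→T; site 17: A→G; site 19: C→G; site 24: T→A; site 30: T→G.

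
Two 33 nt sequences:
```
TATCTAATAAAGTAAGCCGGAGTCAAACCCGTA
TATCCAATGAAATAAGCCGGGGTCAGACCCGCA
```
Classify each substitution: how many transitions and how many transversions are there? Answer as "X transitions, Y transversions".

Mismatches (1-based):
site 5: T→C (pyrimidine→pyrimidine, transition)
site 9: A→G (purine→purine, transition)
site 12: G→A (purine→purine, transition)
site 21: A→G (purine→purine, transition)
site 26: A→G (purine→purine, transition)
site 32: T→C (pyrimidine→pyrimidine, transition)

6 transitions, 0 transversions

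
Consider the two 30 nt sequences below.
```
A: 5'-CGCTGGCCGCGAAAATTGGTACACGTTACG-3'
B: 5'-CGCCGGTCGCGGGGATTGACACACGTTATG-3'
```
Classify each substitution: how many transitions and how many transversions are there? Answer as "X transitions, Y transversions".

8 transitions, 0 transversions

Mismatches (1-based):
site 4: T→C (pyrimidine→pyrimidine, transition)
site 7: C→T (pyrimidine→pyrimidine, transition)
site 12: A→G (purine→purine, transition)
site 13: A→G (purine→purine, transition)
site 14: A→G (purine→purine, transition)
site 19: G→A (purine→purine, transition)
site 20: T→C (pyrimidine→pyrimidine, transition)
site 29: C→T (pyrimidine→pyrimidine, transition)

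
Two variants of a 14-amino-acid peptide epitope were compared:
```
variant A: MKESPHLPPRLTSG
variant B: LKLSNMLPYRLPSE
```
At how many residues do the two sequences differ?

Mismatches (1-based): residue 1: M→L; residue 3: E→L; residue 5: P→N; residue 6: H→M; residue 9: P→Y; residue 12: T→P; residue 14: G→E.

7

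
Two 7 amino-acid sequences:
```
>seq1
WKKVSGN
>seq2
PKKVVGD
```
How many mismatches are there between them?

3

Mismatches (1-based): residue 1: W→P; residue 5: S→V; residue 7: N→D.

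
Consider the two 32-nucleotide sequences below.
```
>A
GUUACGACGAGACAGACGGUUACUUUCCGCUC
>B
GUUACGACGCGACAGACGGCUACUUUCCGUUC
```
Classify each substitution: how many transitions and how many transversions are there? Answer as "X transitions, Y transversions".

2 transitions, 1 transversion

Mismatches (1-based):
position 10: A→C (purine→pyrimidine, transversion)
position 20: U→C (pyrimidine→pyrimidine, transition)
position 30: C→U (pyrimidine→pyrimidine, transition)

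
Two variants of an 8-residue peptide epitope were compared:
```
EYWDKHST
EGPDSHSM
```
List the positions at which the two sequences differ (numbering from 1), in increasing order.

2, 3, 5, 8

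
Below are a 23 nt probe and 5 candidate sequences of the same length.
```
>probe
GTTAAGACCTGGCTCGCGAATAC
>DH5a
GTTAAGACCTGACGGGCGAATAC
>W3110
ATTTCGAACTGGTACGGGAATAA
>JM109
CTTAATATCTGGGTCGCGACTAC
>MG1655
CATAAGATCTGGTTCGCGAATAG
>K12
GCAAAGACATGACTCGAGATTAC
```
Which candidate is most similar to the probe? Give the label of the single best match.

Hamming distances to probe — DH5a: 3; W3110: 8; JM109: 5; MG1655: 5; K12: 6.
Smallest is DH5a with 3 mismatches.

DH5a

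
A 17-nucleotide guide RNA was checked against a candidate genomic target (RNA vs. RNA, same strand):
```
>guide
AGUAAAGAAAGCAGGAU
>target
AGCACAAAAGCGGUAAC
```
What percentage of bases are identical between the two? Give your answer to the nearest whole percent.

41%

10 positions differ (3, 5, 7, 10, 11, 12, 13, 14, 15, 17), so 7 of 17 match: 7/17 = 41.18%.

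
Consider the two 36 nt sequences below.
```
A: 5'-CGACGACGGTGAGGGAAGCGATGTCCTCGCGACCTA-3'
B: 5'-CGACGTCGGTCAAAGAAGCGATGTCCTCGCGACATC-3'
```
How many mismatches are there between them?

6

The sequences differ at bases 6, 11, 13, 14, 34, 36 (1-based) — 6 in total.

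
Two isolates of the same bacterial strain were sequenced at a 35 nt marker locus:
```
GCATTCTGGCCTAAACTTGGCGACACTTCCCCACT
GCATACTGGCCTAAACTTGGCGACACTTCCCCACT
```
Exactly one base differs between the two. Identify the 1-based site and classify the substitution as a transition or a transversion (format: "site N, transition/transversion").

site 5, transversion

The sequences differ only at site 5: T→A (pyrimidine→purine), a transversion.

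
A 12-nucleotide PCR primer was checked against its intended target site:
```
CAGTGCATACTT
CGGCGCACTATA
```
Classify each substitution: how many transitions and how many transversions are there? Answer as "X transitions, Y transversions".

Mismatches (1-based):
position 2: A→G (purine→purine, transition)
position 4: T→C (pyrimidine→pyrimidine, transition)
position 8: T→C (pyrimidine→pyrimidine, transition)
position 9: A→T (purine→pyrimidine, transversion)
position 10: C→A (pyrimidine→purine, transversion)
position 12: T→A (pyrimidine→purine, transversion)

3 transitions, 3 transversions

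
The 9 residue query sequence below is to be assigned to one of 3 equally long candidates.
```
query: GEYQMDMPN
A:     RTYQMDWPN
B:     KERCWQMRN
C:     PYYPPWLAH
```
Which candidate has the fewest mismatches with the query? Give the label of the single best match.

Hamming distances to query — A: 3; B: 6; C: 8.
Smallest is A with 3 mismatches.

A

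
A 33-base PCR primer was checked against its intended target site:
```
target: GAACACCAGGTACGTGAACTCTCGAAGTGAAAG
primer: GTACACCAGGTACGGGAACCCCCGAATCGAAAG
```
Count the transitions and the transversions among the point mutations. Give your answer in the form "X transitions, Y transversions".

Mismatches (1-based):
position 2: A→T (purine→pyrimidine, transversion)
position 15: T→G (pyrimidine→purine, transversion)
position 20: T→C (pyrimidine→pyrimidine, transition)
position 22: T→C (pyrimidine→pyrimidine, transition)
position 27: G→T (purine→pyrimidine, transversion)
position 28: T→C (pyrimidine→pyrimidine, transition)

3 transitions, 3 transversions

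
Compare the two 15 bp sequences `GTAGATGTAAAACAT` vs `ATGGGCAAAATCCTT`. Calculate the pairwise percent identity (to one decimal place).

40.0%

Mismatches at positions 1, 3, 5, 6, 7, 8, 11, 12, 14 (1-based): 9 of 15.
Identical positions: 6/15 = 40% → 40.0%.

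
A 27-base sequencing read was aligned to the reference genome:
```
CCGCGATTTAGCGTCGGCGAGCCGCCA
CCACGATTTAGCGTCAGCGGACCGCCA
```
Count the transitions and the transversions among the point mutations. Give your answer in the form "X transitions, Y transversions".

4 transitions, 0 transversions

Transitions (purine↔purine or pyrimidine↔pyrimidine): 3 G→A, 16 G→A, 20 A→G, 21 G→A.
Transversions (purine↔pyrimidine): none.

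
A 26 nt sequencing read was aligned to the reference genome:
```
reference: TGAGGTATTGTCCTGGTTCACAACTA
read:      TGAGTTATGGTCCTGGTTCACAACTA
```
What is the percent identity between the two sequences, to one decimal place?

2 positions differ (5, 9), so 24 of 26 match: 24/26 = 92.31%.

92.3%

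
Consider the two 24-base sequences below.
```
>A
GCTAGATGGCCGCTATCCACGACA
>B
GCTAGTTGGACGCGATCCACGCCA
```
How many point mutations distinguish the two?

4

Mismatches (1-based): site 6: A→T; site 10: C→A; site 14: T→G; site 22: A→C.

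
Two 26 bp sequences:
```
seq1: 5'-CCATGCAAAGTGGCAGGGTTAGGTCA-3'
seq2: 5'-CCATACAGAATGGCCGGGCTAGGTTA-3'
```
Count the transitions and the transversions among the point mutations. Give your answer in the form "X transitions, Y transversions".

Transitions (purine↔purine or pyrimidine↔pyrimidine): 5 G→A, 8 A→G, 10 G→A, 19 T→C, 25 C→T.
Transversions (purine↔pyrimidine): 15 A→C.

5 transitions, 1 transversion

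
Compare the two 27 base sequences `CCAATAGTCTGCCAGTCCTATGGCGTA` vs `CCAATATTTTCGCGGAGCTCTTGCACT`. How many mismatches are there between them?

The sequences differ at bases 7, 9, 11, 12, 14, 16, 17, 20, 22, 25, 26, 27 (1-based) — 12 in total.

12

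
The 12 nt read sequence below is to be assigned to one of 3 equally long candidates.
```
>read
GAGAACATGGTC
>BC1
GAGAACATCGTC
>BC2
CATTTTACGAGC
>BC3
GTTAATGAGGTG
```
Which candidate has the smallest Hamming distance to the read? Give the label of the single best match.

Hamming distances to read — BC1: 1; BC2: 8; BC3: 6.
Smallest is BC1 with 1 mismatch.

BC1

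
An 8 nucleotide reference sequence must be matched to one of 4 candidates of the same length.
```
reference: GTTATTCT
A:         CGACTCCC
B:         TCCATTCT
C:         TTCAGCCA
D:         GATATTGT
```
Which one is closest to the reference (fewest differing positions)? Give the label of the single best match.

Hamming distances to reference — A: 6; B: 3; C: 5; D: 2.
Smallest is D with 2 mismatches.

D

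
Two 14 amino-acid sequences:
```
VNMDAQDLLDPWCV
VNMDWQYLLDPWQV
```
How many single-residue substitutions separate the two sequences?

Mismatches (1-based): residue 5: A→W; residue 7: D→Y; residue 13: C→Q.

3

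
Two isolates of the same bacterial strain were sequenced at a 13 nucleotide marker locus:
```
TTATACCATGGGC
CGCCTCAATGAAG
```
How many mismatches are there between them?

9

The sequences differ at bases 1, 2, 3, 4, 5, 7, 11, 12, 13 (1-based) — 9 in total.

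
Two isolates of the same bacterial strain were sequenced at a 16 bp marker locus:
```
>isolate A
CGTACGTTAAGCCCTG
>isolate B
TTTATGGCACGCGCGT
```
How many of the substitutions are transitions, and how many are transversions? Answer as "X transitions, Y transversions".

Mismatches (1-based):
site 1: C→T (pyrimidine→pyrimidine, transition)
site 2: G→T (purine→pyrimidine, transversion)
site 5: C→T (pyrimidine→pyrimidine, transition)
site 7: T→G (pyrimidine→purine, transversion)
site 8: T→C (pyrimidine→pyrimidine, transition)
site 10: A→C (purine→pyrimidine, transversion)
site 13: C→G (pyrimidine→purine, transversion)
site 15: T→G (pyrimidine→purine, transversion)
site 16: G→T (purine→pyrimidine, transversion)

3 transitions, 6 transversions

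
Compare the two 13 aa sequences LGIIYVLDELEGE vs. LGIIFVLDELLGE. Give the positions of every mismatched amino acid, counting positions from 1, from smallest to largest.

Scanning 1-based: 5: Y/F; 11: E/L.

5, 11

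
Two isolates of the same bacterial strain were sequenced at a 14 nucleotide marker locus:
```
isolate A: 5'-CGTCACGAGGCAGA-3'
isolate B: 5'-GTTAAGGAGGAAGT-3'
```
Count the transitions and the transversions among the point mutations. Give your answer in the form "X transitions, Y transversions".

0 transitions, 6 transversions

Transitions (purine↔purine or pyrimidine↔pyrimidine): none.
Transversions (purine↔pyrimidine): 1 C→G, 2 G→T, 4 C→A, 6 C→G, 11 C→A, 14 A→T.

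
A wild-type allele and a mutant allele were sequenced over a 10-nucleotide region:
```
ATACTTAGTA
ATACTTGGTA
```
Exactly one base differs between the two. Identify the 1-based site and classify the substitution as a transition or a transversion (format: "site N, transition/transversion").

site 7, transition

The sequences differ only at site 7: A→G (purine→purine), a transition.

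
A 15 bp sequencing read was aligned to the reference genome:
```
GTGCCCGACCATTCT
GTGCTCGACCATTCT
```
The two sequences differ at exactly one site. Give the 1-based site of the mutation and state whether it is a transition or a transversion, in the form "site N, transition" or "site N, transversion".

site 5, transition

The sequences differ only at site 5: C→T (pyrimidine→pyrimidine), a transition.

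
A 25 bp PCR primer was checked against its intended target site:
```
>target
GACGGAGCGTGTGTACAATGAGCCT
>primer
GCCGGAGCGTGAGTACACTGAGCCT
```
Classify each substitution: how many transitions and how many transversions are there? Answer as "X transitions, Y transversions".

0 transitions, 3 transversions

Transitions (purine↔purine or pyrimidine↔pyrimidine): none.
Transversions (purine↔pyrimidine): 2 A→C, 12 T→A, 18 A→C.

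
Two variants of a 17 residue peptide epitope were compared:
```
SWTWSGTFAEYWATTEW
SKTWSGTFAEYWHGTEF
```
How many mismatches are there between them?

Comparing position by position, 4 positions differ: 2 (W/K), 13 (A/H), 14 (T/G), 17 (W/F).

4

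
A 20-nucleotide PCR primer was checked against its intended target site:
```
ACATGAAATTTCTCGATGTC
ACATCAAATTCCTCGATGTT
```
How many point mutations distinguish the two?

Mismatches (1-based): base 5: G→C; base 11: T→C; base 20: C→T.

3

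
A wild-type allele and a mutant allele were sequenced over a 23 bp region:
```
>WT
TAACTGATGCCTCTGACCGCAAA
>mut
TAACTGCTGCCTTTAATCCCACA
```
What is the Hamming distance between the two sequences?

6

The sequences differ at bases 7, 13, 15, 17, 19, 22 (1-based) — 6 in total.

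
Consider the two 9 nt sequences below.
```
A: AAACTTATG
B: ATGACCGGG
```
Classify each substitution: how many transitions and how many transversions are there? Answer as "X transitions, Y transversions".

Transitions (purine↔purine or pyrimidine↔pyrimidine): 3 A→G, 5 T→C, 6 T→C, 7 A→G.
Transversions (purine↔pyrimidine): 2 A→T, 4 C→A, 8 T→G.

4 transitions, 3 transversions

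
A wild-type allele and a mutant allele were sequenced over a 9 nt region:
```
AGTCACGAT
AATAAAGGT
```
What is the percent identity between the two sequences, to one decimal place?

55.6%

4 positions differ (2, 4, 6, 8), so 5 of 9 match: 5/9 = 55.56%.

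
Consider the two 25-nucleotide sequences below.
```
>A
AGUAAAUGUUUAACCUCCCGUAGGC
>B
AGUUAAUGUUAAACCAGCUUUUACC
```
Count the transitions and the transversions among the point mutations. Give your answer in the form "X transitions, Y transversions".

2 transitions, 7 transversions

Transitions (purine↔purine or pyrimidine↔pyrimidine): 19 C→U, 23 G→A.
Transversions (purine↔pyrimidine): 4 A→U, 11 U→A, 16 U→A, 17 C→G, 20 G→U, 22 A→U, 24 G→C.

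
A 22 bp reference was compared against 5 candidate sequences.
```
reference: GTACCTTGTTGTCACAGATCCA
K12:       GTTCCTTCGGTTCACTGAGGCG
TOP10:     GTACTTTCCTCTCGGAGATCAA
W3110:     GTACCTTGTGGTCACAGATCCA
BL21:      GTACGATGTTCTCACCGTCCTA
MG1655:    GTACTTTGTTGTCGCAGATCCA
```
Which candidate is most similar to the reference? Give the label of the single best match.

W3110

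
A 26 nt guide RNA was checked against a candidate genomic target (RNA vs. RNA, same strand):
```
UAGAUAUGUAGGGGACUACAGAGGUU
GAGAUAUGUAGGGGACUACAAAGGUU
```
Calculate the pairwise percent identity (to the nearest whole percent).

2 positions differ (1, 21), so 24 of 26 match: 24/26 = 92.31%.

92%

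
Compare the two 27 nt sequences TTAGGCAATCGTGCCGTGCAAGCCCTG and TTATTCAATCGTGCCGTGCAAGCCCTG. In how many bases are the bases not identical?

The sequences differ at bases 4, 5 (1-based) — 2 in total.

2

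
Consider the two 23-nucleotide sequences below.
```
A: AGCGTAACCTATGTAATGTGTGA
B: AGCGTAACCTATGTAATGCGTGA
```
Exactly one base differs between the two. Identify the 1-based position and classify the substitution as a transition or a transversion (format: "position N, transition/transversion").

position 19, transition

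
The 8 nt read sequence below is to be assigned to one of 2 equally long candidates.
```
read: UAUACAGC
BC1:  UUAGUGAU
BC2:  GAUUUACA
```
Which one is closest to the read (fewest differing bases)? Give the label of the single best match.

BC2

Hamming distances to read — BC1: 7; BC2: 5.
Smallest is BC2 with 5 mismatches.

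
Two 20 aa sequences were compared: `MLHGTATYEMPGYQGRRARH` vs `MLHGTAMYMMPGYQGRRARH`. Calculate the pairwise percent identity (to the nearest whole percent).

2 positions differ (7, 9), so 18 of 20 match: 18/20 = 90%.

90%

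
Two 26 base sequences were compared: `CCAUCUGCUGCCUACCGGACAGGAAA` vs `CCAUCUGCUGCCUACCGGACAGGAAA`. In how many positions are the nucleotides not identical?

0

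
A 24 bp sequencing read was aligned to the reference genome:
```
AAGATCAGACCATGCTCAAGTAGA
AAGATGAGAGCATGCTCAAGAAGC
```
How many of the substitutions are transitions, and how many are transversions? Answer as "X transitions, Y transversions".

0 transitions, 4 transversions

Mismatches (1-based):
position 6: C→G (pyrimidine→purine, transversion)
position 10: C→G (pyrimidine→purine, transversion)
position 21: T→A (pyrimidine→purine, transversion)
position 24: A→C (purine→pyrimidine, transversion)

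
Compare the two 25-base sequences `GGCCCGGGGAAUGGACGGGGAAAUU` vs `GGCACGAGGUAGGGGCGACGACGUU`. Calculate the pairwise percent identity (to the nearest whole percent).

64%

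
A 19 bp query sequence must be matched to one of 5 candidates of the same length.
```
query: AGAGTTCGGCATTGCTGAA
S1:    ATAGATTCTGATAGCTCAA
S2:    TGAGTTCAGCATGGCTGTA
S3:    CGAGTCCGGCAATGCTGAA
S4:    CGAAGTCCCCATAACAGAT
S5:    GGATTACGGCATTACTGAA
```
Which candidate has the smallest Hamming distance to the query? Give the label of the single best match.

S1 differs at 8 positions; S2 differs at 4 positions; S3 differs at 3 positions; S4 differs at 9 positions; S5 differs at 4 positions. The closest is S3.

S3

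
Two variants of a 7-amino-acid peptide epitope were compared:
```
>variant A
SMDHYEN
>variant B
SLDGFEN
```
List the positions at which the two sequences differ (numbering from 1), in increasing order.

Scanning 1-based: 2: M/L; 4: H/G; 5: Y/F.

2, 4, 5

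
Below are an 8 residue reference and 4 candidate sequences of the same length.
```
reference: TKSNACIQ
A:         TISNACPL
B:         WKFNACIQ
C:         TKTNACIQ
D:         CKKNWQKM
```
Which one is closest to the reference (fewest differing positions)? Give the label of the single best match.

A differs at 3 positions; B differs at 2 positions; C differs at 1 position; D differs at 6 positions. The closest is C.

C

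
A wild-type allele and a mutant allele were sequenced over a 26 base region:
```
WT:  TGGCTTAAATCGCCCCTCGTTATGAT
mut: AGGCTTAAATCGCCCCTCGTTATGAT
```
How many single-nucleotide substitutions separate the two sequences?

1

The sequences differ at sites 1 (1-based) — 1 in total.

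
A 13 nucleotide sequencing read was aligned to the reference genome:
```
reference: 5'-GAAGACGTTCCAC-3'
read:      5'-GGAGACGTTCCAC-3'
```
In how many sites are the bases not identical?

1

The sequences differ at sites 2 (1-based) — 1 in total.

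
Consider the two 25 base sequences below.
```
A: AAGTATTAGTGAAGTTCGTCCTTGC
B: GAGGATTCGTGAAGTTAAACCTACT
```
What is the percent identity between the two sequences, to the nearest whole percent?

64%

9 positions differ (1, 4, 8, 17, 18, 19, 23, 24, 25), so 16 of 25 match: 16/25 = 64%.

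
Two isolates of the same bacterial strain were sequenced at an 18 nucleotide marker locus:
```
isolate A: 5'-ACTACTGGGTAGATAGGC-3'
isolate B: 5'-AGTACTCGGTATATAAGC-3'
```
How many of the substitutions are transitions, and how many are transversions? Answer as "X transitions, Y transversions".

1 transition, 3 transversions

Transitions (purine↔purine or pyrimidine↔pyrimidine): 16 G→A.
Transversions (purine↔pyrimidine): 2 C→G, 7 G→C, 12 G→T.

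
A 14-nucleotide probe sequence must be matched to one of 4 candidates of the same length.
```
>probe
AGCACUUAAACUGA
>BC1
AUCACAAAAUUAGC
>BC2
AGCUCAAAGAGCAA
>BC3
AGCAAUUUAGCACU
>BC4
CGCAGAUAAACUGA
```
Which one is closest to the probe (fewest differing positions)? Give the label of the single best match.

BC4

BC1 differs at 7 positions; BC2 differs at 7 positions; BC3 differs at 6 positions; BC4 differs at 3 positions. The closest is BC4.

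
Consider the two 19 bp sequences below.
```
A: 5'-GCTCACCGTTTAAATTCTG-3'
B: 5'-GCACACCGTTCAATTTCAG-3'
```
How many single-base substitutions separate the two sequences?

Mismatches (1-based): base 3: T→A; base 11: T→C; base 14: A→T; base 18: T→A.

4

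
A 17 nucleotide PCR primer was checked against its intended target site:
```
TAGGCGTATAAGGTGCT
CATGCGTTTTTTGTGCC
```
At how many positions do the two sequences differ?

7

Comparing position by position, 7 positions differ: 1 (T/C), 3 (G/T), 8 (A/T), 10 (A/T), 11 (A/T), 12 (G/T), 17 (T/C).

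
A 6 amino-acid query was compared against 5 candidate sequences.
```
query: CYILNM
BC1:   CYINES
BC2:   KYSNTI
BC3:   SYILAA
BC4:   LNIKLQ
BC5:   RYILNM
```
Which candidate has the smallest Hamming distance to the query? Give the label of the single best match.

Hamming distances to query — BC1: 3; BC2: 5; BC3: 3; BC4: 5; BC5: 1.
Smallest is BC5 with 1 mismatch.

BC5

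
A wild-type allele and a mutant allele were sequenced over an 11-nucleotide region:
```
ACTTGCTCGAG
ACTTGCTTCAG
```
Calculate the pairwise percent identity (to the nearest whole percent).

2 positions differ (8, 9), so 9 of 11 match: 9/11 = 81.82%.

82%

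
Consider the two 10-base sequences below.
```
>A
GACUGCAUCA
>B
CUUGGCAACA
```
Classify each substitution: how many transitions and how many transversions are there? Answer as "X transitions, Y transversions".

1 transition, 4 transversions

Mismatches (1-based):
base 1: G→C (purine→pyrimidine, transversion)
base 2: A→U (purine→pyrimidine, transversion)
base 3: C→U (pyrimidine→pyrimidine, transition)
base 4: U→G (pyrimidine→purine, transversion)
base 8: U→A (pyrimidine→purine, transversion)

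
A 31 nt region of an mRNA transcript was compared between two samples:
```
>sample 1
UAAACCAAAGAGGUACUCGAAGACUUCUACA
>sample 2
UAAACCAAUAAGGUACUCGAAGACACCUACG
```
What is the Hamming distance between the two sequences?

5

Comparing position by position, 5 sites differ: 9 (A/U), 10 (G/A), 25 (U/A), 26 (U/C), 31 (A/G).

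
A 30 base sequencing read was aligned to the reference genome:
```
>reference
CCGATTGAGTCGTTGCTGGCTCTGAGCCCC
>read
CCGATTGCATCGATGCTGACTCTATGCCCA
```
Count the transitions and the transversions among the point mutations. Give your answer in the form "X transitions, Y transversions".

3 transitions, 4 transversions

Transitions (purine↔purine or pyrimidine↔pyrimidine): 9 G→A, 19 G→A, 24 G→A.
Transversions (purine↔pyrimidine): 8 A→C, 13 T→A, 25 A→T, 30 C→A.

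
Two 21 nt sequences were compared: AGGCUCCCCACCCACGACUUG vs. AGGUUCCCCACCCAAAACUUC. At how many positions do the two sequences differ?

Mismatches (1-based): position 4: C→U; position 15: C→A; position 16: G→A; position 21: G→C.

4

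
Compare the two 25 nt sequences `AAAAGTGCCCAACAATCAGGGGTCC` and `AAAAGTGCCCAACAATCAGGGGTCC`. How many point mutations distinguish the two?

The two sequences are identical at every position.

0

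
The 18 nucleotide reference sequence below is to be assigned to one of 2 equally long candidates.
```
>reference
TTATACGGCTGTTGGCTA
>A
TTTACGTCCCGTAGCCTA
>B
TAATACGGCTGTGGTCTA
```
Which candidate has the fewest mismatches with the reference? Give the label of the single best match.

B

A differs at 9 bases; B differs at 3 bases. The closest is B.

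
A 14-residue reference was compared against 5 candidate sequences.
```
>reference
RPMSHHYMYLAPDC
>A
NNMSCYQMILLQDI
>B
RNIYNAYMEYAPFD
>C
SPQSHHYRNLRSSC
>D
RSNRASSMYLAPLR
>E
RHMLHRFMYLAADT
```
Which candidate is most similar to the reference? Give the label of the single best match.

A differs at 9 residues; B differs at 9 residues; C differs at 7 residues; D differs at 8 residues; E differs at 6 residues. The closest is E.

E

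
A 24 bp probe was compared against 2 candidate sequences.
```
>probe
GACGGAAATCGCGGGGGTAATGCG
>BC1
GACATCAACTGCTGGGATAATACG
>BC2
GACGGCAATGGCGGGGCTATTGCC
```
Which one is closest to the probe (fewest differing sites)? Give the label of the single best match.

BC2

Hamming distances to probe — BC1: 8; BC2: 5.
Smallest is BC2 with 5 mismatches.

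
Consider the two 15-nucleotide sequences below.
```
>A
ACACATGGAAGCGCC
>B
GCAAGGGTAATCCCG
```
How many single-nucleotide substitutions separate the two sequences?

Comparing position by position, 8 sites differ: 1 (A/G), 4 (C/A), 5 (A/G), 6 (T/G), 8 (G/T), 11 (G/T), 13 (G/C), 15 (C/G).

8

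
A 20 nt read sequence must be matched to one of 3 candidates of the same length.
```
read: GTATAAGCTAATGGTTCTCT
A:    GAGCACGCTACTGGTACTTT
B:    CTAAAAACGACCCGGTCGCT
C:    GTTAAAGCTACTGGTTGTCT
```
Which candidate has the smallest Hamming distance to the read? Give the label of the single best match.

C

Hamming distances to read — A: 7; B: 9; C: 4.
Smallest is C with 4 mismatches.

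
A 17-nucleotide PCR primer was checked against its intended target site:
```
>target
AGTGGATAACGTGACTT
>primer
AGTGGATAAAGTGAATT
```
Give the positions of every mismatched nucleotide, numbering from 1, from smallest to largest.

Differences at position 10 (C→A), position 15 (C→A).

10, 15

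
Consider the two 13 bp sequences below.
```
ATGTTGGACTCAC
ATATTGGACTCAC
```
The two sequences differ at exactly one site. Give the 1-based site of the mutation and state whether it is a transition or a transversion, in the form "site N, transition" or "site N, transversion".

Site 3 changes G→A. G is a purine and A is a purine, so this is a transition.

site 3, transition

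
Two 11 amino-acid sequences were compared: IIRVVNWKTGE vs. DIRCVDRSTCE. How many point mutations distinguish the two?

6

The sequences differ at positions 1, 4, 6, 7, 8, 10 (1-based) — 6 in total.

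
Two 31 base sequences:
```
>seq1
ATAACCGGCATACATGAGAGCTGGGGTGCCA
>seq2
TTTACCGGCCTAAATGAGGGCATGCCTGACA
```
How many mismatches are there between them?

Comparing position by position, 10 bases differ: 1 (A/T), 3 (A/T), 10 (A/C), 13 (C/A), 19 (A/G), 22 (T/A), 23 (G/T), 25 (G/C), 26 (G/C), 29 (C/A).

10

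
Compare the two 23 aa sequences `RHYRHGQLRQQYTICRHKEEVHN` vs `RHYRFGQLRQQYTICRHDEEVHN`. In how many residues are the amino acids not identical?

2

Comparing position by position, 2 residues differ: 5 (H/F), 18 (K/D).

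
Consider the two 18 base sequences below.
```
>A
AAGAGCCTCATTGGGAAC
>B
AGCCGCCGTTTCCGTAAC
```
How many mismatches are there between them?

9

The sequences differ at sites 2, 3, 4, 8, 9, 10, 12, 13, 15 (1-based) — 9 in total.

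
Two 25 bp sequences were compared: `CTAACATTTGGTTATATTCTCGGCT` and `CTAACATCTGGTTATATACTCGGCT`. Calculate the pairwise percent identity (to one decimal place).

92.0%

2 positions differ (8, 18), so 23 of 25 match: 23/25 = 92%.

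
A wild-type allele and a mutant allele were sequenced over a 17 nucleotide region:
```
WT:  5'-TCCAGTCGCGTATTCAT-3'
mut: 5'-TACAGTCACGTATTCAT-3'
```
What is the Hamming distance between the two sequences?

The sequences differ at bases 2, 8 (1-based) — 2 in total.

2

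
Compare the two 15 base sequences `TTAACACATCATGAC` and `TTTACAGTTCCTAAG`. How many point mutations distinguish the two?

6

Comparing position by position, 6 positions differ: 3 (A/T), 7 (C/G), 8 (A/T), 11 (A/C), 13 (G/A), 15 (C/G).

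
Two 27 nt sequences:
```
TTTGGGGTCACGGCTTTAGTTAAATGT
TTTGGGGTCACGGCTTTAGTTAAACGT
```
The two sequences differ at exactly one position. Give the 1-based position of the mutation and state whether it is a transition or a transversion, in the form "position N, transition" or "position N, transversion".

position 25, transition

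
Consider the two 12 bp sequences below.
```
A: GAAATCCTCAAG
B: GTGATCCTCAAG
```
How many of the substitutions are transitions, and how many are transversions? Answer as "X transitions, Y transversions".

1 transition, 1 transversion

Transitions (purine↔purine or pyrimidine↔pyrimidine): 3 A→G.
Transversions (purine↔pyrimidine): 2 A→T.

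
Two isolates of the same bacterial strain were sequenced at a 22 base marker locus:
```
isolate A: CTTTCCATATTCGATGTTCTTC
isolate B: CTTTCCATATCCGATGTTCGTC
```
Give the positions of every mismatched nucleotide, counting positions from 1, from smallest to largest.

11, 20

Scanning 1-based: 11: T/C; 20: T/G.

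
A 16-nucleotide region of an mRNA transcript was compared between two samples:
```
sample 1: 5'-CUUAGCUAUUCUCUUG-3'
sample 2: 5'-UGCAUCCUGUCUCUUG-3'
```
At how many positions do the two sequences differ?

Comparing position by position, 7 positions differ: 1 (C/U), 2 (U/G), 3 (U/C), 5 (G/U), 7 (U/C), 8 (A/U), 9 (U/G).

7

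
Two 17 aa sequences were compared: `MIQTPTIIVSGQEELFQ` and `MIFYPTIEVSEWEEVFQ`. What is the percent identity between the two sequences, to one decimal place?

Mismatches at positions 3, 4, 8, 11, 12, 15 (1-based): 6 of 17.
Identical positions: 11/17 = 64.71% → 64.7%.

64.7%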